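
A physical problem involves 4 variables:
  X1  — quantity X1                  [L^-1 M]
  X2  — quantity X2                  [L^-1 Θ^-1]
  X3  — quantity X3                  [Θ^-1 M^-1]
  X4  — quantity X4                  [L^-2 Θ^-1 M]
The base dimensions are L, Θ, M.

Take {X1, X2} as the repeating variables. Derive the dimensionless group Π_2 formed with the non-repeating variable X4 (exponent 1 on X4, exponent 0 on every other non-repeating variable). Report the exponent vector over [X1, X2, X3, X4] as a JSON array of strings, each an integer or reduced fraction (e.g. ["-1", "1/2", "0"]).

Dimensional matrix (L×Θ×M by X1×X2×X3×X4):
  L: [-1 -1  0 -2]
  Θ: [ 0 -1 -1 -1]
  M: [ 1  0 -1  1]
Row reduction gives pivot columns X1,X2; rank = 2
Pivot set = {X1,X2}, free = {X3,X4}
RREF:
  r0: [   1    0   -1    1]
  r1: [   0    1    1    1]
  r2: [   0    0    0    0]
Fix exponent of X4 at 1, X3 at 0; solve each RREF row for its pivot's exponent:
  r0: exp(X1) + (1)·1 = 0 ⇒ exp(X1) = -1
  r1: exp(X2) + (1)·1 = 0 ⇒ exp(X2) = -1
Π_2 = X1^-1 · X2^-1 · X4

["-1", "-1", "0", "1"]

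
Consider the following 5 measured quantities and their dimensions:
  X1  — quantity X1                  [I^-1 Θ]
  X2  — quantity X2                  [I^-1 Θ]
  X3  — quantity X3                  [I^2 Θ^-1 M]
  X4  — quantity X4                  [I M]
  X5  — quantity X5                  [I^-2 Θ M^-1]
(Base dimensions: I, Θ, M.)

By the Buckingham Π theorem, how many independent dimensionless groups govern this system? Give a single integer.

3

Exponent matrix [I,Θ,M] × [X1,X2,X3,X4,X5]:
  I: [-1 -1  2  1 -2]
  Θ: [ 1  1 -1  0  1]
  M: [ 0  0  1  1 -1]
Row reduction gives pivot columns X1,X3; rank = 2
n=5, r=2 ⇒ 3 dimensionless groups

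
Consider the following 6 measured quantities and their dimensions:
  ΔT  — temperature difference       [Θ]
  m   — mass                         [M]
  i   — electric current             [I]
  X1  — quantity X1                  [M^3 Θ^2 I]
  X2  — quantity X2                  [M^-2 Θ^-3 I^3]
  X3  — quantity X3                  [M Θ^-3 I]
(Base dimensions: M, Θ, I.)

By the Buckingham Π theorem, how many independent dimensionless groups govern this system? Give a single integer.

Write exponents as rows M,Θ,I / cols ΔT,m,i,X1,X2,X3:
  M: [ 0  1  0  3 -2  1]
  Θ: [ 1  0  0  2 -3 -3]
  I: [ 0  0  1  1  3  1]
Echelon form has 3 nonzero rows (pivots: ΔT,m,i)
n=6, r=3 ⇒ 3 dimensionless groups

3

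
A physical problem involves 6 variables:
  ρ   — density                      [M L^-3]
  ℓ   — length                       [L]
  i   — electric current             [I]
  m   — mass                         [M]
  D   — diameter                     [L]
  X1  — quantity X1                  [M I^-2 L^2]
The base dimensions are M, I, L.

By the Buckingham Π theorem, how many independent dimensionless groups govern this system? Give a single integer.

3

Dimensional matrix (M×I×L by ρ×ℓ×i×m×D×X1):
  M: [ 1  0  0  1  0  1]
  I: [ 0  0  1  0  0 -2]
  L: [-3  1  0  0  1  2]
RREF → pivots at {ρ,ℓ,i} ⇒ r = 3
n=6, r=3 ⇒ 3 dimensionless groups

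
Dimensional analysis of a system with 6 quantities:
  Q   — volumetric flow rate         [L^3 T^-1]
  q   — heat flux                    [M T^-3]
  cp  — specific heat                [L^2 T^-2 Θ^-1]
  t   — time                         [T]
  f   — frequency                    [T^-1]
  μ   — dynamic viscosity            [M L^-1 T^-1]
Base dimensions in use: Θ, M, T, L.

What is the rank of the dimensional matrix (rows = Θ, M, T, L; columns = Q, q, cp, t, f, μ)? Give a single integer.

4

Write exponents as rows Θ,M,T,L / cols Q,q,cp,t,f,μ:
  Θ: [ 0  0 -1  0  0  0]
  M: [ 0  1  0  0  0  1]
  T: [-1 -3 -2  1 -1 -1]
  L: [ 3  0  2  0  0 -1]
RREF → pivots at {Q,q,cp,t} ⇒ r = 4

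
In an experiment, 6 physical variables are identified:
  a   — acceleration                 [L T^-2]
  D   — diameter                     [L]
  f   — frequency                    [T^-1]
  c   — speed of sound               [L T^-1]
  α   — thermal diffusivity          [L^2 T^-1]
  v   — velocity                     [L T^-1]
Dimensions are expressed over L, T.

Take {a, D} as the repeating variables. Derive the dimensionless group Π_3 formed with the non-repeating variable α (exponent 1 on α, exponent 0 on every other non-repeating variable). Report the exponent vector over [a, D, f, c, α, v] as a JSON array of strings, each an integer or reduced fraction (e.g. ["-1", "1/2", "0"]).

["-1/2", "-3/2", "0", "0", "1", "0"]

Write exponents as rows L,T / cols a,D,f,c,α,v:
  L: [ 1  1  0  1  2  1]
  T: [-2  0 -1 -1 -1 -1]
Row reduction gives pivot columns a,D; rank = 2
Repeat: a,D; free: f,c,α,v
RREF:
  r0: [   1    0  1/2  1/2  1/2  1/2]
  r1: [   0    1 -1/2  1/2  3/2  1/2]
Fix exponent of α at 1, f at 0, c at 0, v at 0; solve each RREF row for its pivot's exponent:
  r0: exp(a) + (1/2)·1 = 0 ⇒ exp(a) = -1/2
  r1: exp(D) + (3/2)·1 = 0 ⇒ exp(D) = -3/2
Π_3 = a^(-1/2) · D^(-3/2) · α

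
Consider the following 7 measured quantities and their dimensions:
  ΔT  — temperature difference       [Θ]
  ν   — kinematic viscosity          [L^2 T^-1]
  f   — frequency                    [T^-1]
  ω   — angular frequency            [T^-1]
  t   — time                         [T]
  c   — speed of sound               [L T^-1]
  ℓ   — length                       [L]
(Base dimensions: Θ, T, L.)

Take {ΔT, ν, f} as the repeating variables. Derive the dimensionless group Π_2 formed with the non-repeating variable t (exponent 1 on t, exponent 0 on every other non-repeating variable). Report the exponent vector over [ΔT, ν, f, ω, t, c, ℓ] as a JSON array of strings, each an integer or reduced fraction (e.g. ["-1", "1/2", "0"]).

["0", "0", "1", "0", "1", "0", "0"]

Dimensional matrix (Θ×T×L by ΔT×ν×f×ω×t×c×ℓ):
  Θ: [ 1  0  0  0  0  0  0]
  T: [ 0 -1 -1 -1  1 -1  0]
  L: [ 0  2  0  0  0  1  1]
Row reduction gives pivot columns ΔT,ν,f; rank = 3
Repeat: ΔT,ν,f; free: ω,t,c,ℓ
RREF:
  r0: [   1    0    0    0    0    0    0]
  r1: [   0    1    0    0    0  1/2  1/2]
  r2: [   0    0    1    1   -1  1/2 -1/2]
Fix exponent of t at 1, ω at 0, c at 0, ℓ at 0; solve each RREF row for its pivot's exponent:
  r0: exp(ΔT) + (0)·1 = 0 ⇒ exp(ΔT) = 0
  r1: exp(ν) + (0)·1 = 0 ⇒ exp(ν) = 0
  r2: exp(f) + (-1)·1 = 0 ⇒ exp(f) = 1
Π_2 = f · t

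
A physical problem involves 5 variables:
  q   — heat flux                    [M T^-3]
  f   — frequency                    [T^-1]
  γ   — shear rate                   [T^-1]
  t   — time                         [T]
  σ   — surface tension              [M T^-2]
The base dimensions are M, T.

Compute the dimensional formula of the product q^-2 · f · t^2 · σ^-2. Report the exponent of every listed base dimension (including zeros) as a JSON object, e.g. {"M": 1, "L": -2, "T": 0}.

{"M": -4, "T": 11}

Dimensional matrix (M×T by q×f×γ×t×σ):
  M: [ 1  0  0  0  1]
  T: [-3 -1 -1  1 -2]
  [M]: (-2)·1+(1)·0+(2)·0+(-2)·1 = -4
  [T]: (-2)·-3+(1)·-1+(2)·1+(-2)·-2 = 11
⇒ M^-4 T^11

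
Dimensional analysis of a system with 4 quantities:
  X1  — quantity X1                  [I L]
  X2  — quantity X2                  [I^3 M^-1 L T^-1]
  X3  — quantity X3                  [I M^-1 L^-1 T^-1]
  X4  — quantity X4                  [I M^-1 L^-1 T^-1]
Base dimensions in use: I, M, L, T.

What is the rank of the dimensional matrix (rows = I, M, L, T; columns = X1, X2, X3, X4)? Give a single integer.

2

Dimensional matrix (I×M×L×T by X1×X2×X3×X4):
  I: [ 1  3  1  1]
  M: [ 0 -1 -1 -1]
  L: [ 1  1 -1 -1]
  T: [ 0 -1 -1 -1]
RREF → pivots at {X1,X2} ⇒ r = 2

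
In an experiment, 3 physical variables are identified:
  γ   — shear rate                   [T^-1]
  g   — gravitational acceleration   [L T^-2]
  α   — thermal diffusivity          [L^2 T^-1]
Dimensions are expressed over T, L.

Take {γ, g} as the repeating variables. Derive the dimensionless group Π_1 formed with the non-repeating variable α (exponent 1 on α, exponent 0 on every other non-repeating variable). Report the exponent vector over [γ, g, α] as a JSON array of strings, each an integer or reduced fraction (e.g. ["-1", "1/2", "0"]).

Dimensional matrix (T×L by γ×g×α):
  T: [-1 -2 -1]
  L: [ 0  1  2]
Echelon form has 2 nonzero rows (pivots: γ,g)
Repeat: γ,g; free: α
RREF:
  r0: [   1    0   -3]
  r1: [   0    1    2]
Fix exponent of α at 1; solve each RREF row for its pivot's exponent:
  r0: exp(γ) + (-3)·1 = 0 ⇒ exp(γ) = 3
  r1: exp(g) + (2)·1 = 0 ⇒ exp(g) = -2
Π_1 = γ^3 · g^-2 · α

["3", "-2", "1"]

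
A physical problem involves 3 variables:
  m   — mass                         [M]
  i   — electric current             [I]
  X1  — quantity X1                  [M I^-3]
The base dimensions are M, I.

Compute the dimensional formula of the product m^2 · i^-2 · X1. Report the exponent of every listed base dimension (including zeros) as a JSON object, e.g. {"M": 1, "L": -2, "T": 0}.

Dimensional matrix (M×I by m×i×X1):
  M: [ 1  0  1]
  I: [ 0  1 -3]
  [M]: (2)·1+(-2)·0+(1)·1 = 3
  [I]: (2)·0+(-2)·1+(1)·-3 = -5
⇒ M^3 I^-5

{"M": 3, "I": -5}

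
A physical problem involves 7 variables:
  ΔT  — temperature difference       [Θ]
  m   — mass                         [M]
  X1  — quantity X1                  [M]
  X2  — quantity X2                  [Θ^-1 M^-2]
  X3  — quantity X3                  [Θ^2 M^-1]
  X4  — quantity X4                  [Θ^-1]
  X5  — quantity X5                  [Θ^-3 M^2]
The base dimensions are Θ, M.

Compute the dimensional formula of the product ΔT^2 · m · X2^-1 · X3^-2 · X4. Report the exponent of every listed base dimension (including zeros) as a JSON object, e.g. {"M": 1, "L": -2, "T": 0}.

Write exponents as rows Θ,M / cols ΔT,m,X1,X2,X3,X4,X5:
  Θ: [ 1  0  0 -1  2 -1 -3]
  M: [ 0  1  1 -2 -1  0  2]
  [Θ]: (2)·1+(1)·0+(-1)·-1+(-2)·2+(1)·-1 = -2
  [M]: (2)·0+(1)·1+(-1)·-2+(-2)·-1+(1)·0 = 5
⇒ Θ^-2 M^5

{"Θ": -2, "M": 5}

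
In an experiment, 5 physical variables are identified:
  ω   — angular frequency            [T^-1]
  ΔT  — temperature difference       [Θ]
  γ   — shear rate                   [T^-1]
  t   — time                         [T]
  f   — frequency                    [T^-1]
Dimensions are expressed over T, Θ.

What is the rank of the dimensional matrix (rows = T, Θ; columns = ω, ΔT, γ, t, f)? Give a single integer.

2

Exponent matrix [T,Θ] × [ω,ΔT,γ,t,f]:
  T: [-1  0 -1  1 -1]
  Θ: [ 0  1  0  0  0]
Echelon form has 2 nonzero rows (pivots: ω,ΔT)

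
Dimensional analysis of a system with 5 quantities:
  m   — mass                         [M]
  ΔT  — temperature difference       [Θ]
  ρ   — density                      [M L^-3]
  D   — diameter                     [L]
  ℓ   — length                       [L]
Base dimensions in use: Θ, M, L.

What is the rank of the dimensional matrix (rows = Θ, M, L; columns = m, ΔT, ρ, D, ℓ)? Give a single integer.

3

Exponent matrix [Θ,M,L] × [m,ΔT,ρ,D,ℓ]:
  Θ: [ 0  1  0  0  0]
  M: [ 1  0  1  0  0]
  L: [ 0  0 -3  1  1]
Echelon form has 3 nonzero rows (pivots: m,ΔT,ρ)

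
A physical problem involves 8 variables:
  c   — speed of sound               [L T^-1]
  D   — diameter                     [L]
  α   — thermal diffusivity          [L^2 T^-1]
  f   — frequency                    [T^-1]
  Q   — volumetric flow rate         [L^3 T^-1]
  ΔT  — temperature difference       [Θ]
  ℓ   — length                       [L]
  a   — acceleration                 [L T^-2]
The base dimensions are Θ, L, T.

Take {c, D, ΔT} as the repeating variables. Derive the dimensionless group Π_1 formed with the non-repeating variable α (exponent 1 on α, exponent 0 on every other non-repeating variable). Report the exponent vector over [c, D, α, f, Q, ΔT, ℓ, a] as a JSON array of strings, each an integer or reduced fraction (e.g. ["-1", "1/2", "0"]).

["-1", "-1", "1", "0", "0", "0", "0", "0"]

Write exponents as rows Θ,L,T / cols c,D,α,f,Q,ΔT,ℓ,a:
  Θ: [ 0  0  0  0  0  1  0  0]
  L: [ 1  1  2  0  3  0  1  1]
  T: [-1  0 -1 -1 -1  0  0 -2]
RREF → pivots at {c,D,ΔT} ⇒ r = 3
Pivot set = {c,D,ΔT}, free = {α,f,Q,ℓ,a}
RREF:
  r0: [   1    0    1    1    1    0    0    2]
  r1: [   0    1    1   -1    2    0    1   -1]
  r2: [   0    0    0    0    0    1    0    0]
Fix exponent of α at 1, f at 0, Q at 0, ℓ at 0, a at 0; solve each RREF row for its pivot's exponent:
  r0: exp(c) + (1)·1 = 0 ⇒ exp(c) = -1
  r1: exp(D) + (1)·1 = 0 ⇒ exp(D) = -1
  r2: exp(ΔT) + (0)·1 = 0 ⇒ exp(ΔT) = 0
Π_1 = c^-1 · D^-1 · α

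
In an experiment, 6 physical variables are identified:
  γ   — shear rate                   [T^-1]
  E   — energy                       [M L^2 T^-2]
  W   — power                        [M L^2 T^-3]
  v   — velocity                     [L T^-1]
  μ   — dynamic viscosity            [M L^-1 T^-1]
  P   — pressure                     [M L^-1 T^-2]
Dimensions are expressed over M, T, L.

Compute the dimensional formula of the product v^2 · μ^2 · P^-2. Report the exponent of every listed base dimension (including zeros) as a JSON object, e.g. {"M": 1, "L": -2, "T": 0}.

{"M": 0, "T": 0, "L": 2}

Exponent matrix [M,T,L] × [γ,E,W,v,μ,P]:
  M: [ 0  1  1  0  1  1]
  T: [-1 -2 -3 -1 -1 -2]
  L: [ 0  2  2  1 -1 -1]
  [M]: (2)·0+(2)·1+(-2)·1 = 0
  [T]: (2)·-1+(2)·-1+(-2)·-2 = 0
  [L]: (2)·1+(2)·-1+(-2)·-1 = 2
⇒ L^2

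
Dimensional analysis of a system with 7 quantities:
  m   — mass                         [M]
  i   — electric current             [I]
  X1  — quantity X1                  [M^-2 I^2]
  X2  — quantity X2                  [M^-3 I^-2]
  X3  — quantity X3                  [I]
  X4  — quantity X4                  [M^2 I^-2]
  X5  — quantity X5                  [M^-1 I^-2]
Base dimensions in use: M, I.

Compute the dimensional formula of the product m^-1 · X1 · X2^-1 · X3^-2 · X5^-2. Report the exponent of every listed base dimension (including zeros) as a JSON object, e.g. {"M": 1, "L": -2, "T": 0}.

Dimensional matrix (M×I by m×i×X1×X2×X3×X4×X5):
  M: [ 1  0 -2 -3  0  2 -1]
  I: [ 0  1  2 -2  1 -2 -2]
  [M]: (-1)·1+(1)·-2+(-1)·-3+(-2)·0+(-2)·-1 = 2
  [I]: (-1)·0+(1)·2+(-1)·-2+(-2)·1+(-2)·-2 = 6
⇒ M^2 I^6

{"M": 2, "I": 6}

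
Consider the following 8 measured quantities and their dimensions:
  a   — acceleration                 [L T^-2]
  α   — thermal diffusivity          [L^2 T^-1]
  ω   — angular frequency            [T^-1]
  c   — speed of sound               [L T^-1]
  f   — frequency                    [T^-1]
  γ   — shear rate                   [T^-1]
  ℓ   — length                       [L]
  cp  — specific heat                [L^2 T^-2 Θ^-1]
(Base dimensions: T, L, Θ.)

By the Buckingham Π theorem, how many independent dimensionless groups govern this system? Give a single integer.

Write exponents as rows T,L,Θ / cols a,α,ω,c,f,γ,ℓ,cp:
  T: [-2 -1 -1 -1 -1 -1  0 -2]
  L: [ 1  2  0  1  0  0  1  2]
  Θ: [ 0  0  0  0  0  0  0 -1]
Echelon form has 3 nonzero rows (pivots: a,α,cp)
8 vars − rank 3 = 5 Π groups

5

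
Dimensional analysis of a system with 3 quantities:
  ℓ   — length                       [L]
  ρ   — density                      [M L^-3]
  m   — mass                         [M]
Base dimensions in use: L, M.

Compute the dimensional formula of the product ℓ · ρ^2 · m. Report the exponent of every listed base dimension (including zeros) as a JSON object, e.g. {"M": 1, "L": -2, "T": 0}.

{"L": -5, "M": 3}

Write exponents as rows L,M / cols ℓ,ρ,m:
  L: [ 1 -3  0]
  M: [ 0  1  1]
  [L]: (1)·1+(2)·-3+(1)·0 = -5
  [M]: (1)·0+(2)·1+(1)·1 = 3
⇒ L^-5 M^3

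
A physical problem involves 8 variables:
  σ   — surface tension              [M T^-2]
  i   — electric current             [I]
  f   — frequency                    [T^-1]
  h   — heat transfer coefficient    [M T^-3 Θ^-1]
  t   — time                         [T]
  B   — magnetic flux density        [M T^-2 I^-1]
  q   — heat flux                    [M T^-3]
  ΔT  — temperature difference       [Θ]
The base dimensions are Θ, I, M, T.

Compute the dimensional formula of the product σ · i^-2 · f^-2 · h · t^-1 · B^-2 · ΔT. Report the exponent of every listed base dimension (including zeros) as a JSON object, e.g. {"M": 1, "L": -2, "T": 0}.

{"Θ": 0, "I": 0, "M": 0, "T": 0}

Dimensional matrix (Θ×I×M×T by σ×i×f×h×t×B×q×ΔT):
  Θ: [ 0  0  0 -1  0  0  0  1]
  I: [ 0  1  0  0  0 -1  0  0]
  M: [ 1  0  0  1  0  1  1  0]
  T: [-2  0 -1 -3  1 -2 -3  0]
  [Θ]: (1)·0+(-2)·0+(-2)·0+(1)·-1+(-1)·0+(-2)·0+(1)·1 = 0
  [I]: (1)·0+(-2)·1+(-2)·0+(1)·0+(-1)·0+(-2)·-1+(1)·0 = 0
  [M]: (1)·1+(-2)·0+(-2)·0+(1)·1+(-1)·0+(-2)·1+(1)·0 = 0
  [T]: (1)·-2+(-2)·0+(-2)·-1+(1)·-3+(-1)·1+(-2)·-2+(1)·0 = 0
⇒ 1 (dimensionless)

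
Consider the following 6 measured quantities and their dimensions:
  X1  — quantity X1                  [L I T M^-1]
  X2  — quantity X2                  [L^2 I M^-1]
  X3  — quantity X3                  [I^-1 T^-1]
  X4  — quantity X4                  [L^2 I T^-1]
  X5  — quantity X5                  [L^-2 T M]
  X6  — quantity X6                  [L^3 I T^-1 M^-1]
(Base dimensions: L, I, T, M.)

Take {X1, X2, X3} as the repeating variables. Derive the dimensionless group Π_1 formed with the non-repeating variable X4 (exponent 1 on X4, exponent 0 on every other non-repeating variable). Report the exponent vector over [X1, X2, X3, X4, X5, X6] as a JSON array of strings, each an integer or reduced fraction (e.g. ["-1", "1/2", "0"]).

["2", "-2", "1", "1", "0", "0"]

Write exponents as rows L,I,T,M / cols X1,X2,X3,X4,X5,X6:
  L: [ 1  2  0  2 -2  3]
  I: [ 1  1 -1  1  0  1]
  T: [ 1  0 -1 -1  1 -1]
  M: [-1 -1  0  0  1 -1]
Echelon form has 3 nonzero rows (pivots: X1,X2,X3)
Repeat: X1,X2,X3; free: X4,X5,X6
RREF:
  r0: [   1    0    0   -2    0   -1]
  r1: [   0    1    0    2   -1    2]
  r2: [   0    0    1   -1   -1    0]
  r3: [   0    0    0    0    0    0]
Fix exponent of X4 at 1, X5 at 0, X6 at 0; solve each RREF row for its pivot's exponent:
  r0: exp(X1) + (-2)·1 = 0 ⇒ exp(X1) = 2
  r1: exp(X2) + (2)·1 = 0 ⇒ exp(X2) = -2
  r2: exp(X3) + (-1)·1 = 0 ⇒ exp(X3) = 1
Π_1 = X1^2 · X2^-2 · X3 · X4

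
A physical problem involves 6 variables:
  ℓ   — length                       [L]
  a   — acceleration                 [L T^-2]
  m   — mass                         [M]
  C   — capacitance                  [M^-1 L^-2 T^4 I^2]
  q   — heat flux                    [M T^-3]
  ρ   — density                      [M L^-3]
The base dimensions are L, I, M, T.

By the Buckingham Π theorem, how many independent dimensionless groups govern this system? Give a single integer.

Write exponents as rows L,I,M,T / cols ℓ,a,m,C,q,ρ:
  L: [ 1  1  0 -2  0 -3]
  I: [ 0  0  0  2  0  0]
  M: [ 0  0  1 -1  1  1]
  T: [ 0 -2  0  4 -3  0]
RREF → pivots at {ℓ,a,m,C} ⇒ r = 4
n=6, r=4 ⇒ 2 dimensionless groups

2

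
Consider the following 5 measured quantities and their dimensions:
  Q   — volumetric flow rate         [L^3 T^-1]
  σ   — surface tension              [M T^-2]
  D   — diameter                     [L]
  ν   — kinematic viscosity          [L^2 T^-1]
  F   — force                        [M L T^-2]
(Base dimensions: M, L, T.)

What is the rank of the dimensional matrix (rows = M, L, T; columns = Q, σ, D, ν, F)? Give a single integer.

3

Write exponents as rows M,L,T / cols Q,σ,D,ν,F:
  M: [ 0  1  0  0  1]
  L: [ 3  0  1  2  1]
  T: [-1 -2  0 -1 -2]
Row reduction gives pivot columns Q,σ,D; rank = 3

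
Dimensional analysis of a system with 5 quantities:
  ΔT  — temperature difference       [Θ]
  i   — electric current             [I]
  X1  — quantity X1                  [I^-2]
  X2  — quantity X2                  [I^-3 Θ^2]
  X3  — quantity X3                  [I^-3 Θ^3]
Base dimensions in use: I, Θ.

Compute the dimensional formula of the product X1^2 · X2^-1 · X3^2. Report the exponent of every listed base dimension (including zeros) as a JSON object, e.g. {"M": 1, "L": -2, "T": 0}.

Exponent matrix [I,Θ] × [ΔT,i,X1,X2,X3]:
  I: [ 0  1 -2 -3 -3]
  Θ: [ 1  0  0  2  3]
  [I]: (2)·-2+(-1)·-3+(2)·-3 = -7
  [Θ]: (2)·0+(-1)·2+(2)·3 = 4
⇒ I^-7 Θ^4

{"I": -7, "Θ": 4}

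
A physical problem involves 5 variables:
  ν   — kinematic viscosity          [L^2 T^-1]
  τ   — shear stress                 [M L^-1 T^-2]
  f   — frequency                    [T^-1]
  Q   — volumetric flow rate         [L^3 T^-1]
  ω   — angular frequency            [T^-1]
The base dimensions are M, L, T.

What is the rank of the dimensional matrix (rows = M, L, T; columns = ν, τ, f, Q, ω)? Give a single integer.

3

Write exponents as rows M,L,T / cols ν,τ,f,Q,ω:
  M: [ 0  1  0  0  0]
  L: [ 2 -1  0  3  0]
  T: [-1 -2 -1 -1 -1]
Row reduction gives pivot columns ν,τ,f; rank = 3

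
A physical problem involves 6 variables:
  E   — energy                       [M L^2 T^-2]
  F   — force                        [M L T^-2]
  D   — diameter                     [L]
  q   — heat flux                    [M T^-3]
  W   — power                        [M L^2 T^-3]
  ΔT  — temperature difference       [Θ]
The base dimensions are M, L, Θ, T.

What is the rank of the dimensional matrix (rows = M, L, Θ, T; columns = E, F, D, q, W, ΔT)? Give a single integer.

4

Write exponents as rows M,L,Θ,T / cols E,F,D,q,W,ΔT:
  M: [ 1  1  0  1  1  0]
  L: [ 2  1  1  0  2  0]
  Θ: [ 0  0  0  0  0  1]
  T: [-2 -2  0 -3 -3  0]
Row reduction gives pivot columns E,F,q,ΔT; rank = 4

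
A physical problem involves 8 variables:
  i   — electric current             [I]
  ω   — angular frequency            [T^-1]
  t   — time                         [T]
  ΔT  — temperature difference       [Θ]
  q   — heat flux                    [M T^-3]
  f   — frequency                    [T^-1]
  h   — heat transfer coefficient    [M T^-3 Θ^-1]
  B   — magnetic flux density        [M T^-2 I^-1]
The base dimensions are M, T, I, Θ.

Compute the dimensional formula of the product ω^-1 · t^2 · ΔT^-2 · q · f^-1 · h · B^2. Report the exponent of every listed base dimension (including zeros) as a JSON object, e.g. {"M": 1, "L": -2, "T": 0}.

{"M": 4, "T": -6, "I": -2, "Θ": -3}

Dimensional matrix (M×T×I×Θ by i×ω×t×ΔT×q×f×h×B):
  M: [ 0  0  0  0  1  0  1  1]
  T: [ 0 -1  1  0 -3 -1 -3 -2]
  I: [ 1  0  0  0  0  0  0 -1]
  Θ: [ 0  0  0  1  0  0 -1  0]
  [M]: (-1)·0+(2)·0+(-2)·0+(1)·1+(-1)·0+(1)·1+(2)·1 = 4
  [T]: (-1)·-1+(2)·1+(-2)·0+(1)·-3+(-1)·-1+(1)·-3+(2)·-2 = -6
  [I]: (-1)·0+(2)·0+(-2)·0+(1)·0+(-1)·0+(1)·0+(2)·-1 = -2
  [Θ]: (-1)·0+(2)·0+(-2)·1+(1)·0+(-1)·0+(1)·-1+(2)·0 = -3
⇒ M^4 T^-6 I^-2 Θ^-3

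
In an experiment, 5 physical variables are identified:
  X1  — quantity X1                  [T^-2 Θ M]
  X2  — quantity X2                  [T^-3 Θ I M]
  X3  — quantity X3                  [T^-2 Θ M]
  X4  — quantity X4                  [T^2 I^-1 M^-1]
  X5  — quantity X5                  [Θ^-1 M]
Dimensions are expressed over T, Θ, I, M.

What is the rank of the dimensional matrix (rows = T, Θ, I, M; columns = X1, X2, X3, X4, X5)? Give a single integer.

Write exponents as rows T,Θ,I,M / cols X1,X2,X3,X4,X5:
  T: [-2 -3 -2  2  0]
  Θ: [ 1  1  1  0 -1]
  I: [ 0  1  0 -1  0]
  M: [ 1  1  1 -1  1]
Echelon form has 3 nonzero rows (pivots: X1,X2,X4)

3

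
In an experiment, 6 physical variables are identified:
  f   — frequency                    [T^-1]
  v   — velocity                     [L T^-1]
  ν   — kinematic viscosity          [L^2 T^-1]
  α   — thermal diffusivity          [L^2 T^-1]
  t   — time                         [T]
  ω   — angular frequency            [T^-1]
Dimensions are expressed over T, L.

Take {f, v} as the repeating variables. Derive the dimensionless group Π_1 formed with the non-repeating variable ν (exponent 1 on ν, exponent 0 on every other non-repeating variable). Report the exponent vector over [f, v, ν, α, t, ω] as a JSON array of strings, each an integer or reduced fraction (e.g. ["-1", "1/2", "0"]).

Exponent matrix [T,L] × [f,v,ν,α,t,ω]:
  T: [-1 -1 -1 -1  1 -1]
  L: [ 0  1  2  2  0  0]
RREF → pivots at {f,v} ⇒ r = 2
Repeat: f,v; free: ν,α,t,ω
RREF:
  r0: [   1    0   -1   -1   -1    1]
  r1: [   0    1    2    2    0    0]
Fix exponent of ν at 1, α at 0, t at 0, ω at 0; solve each RREF row for its pivot's exponent:
  r0: exp(f) + (-1)·1 = 0 ⇒ exp(f) = 1
  r1: exp(v) + (2)·1 = 0 ⇒ exp(v) = -2
Π_1 = f · v^-2 · ν

["1", "-2", "1", "0", "0", "0"]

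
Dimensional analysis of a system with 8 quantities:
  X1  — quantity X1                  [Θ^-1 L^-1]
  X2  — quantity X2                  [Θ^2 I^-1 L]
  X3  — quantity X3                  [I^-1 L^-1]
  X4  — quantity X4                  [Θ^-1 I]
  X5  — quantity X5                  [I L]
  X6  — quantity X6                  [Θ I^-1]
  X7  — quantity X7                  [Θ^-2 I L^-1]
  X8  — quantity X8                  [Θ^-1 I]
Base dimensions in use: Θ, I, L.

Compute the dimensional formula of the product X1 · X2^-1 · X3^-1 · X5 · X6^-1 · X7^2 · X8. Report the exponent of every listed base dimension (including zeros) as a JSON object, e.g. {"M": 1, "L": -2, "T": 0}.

{"Θ": -9, "I": 7, "L": -2}

Write exponents as rows Θ,I,L / cols X1,X2,X3,X4,X5,X6,X7,X8:
  Θ: [-1  2  0 -1  0  1 -2 -1]
  I: [ 0 -1 -1  1  1 -1  1  1]
  L: [-1  1 -1  0  1  0 -1  0]
  [Θ]: (1)·-1+(-1)·2+(-1)·0+(1)·0+(-1)·1+(2)·-2+(1)·-1 = -9
  [I]: (1)·0+(-1)·-1+(-1)·-1+(1)·1+(-1)·-1+(2)·1+(1)·1 = 7
  [L]: (1)·-1+(-1)·1+(-1)·-1+(1)·1+(-1)·0+(2)·-1+(1)·0 = -2
⇒ Θ^-9 I^7 L^-2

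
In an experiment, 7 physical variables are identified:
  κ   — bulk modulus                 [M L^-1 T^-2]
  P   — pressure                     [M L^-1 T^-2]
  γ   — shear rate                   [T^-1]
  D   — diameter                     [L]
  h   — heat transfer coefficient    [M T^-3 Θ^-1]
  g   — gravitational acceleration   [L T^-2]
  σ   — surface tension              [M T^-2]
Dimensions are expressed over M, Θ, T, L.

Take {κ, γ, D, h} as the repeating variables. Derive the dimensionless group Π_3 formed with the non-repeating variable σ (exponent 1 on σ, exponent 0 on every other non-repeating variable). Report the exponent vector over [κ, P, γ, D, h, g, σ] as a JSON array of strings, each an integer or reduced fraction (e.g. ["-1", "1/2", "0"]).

["-1", "0", "0", "-1", "0", "0", "1"]

Dimensional matrix (M×Θ×T×L by κ×P×γ×D×h×g×σ):
  M: [ 1  1  0  0  1  0  1]
  Θ: [ 0  0  0  0 -1  0  0]
  T: [-2 -2 -1  0 -3 -2 -2]
  L: [-1 -1  0  1  0  1  0]
RREF → pivots at {κ,γ,D,h} ⇒ r = 4
Pivot set = {κ,γ,D,h}, free = {P,g,σ}
RREF:
  r0: [   1    1    0    0    0    0    1]
  r1: [   0    0    1    0    0    2    0]
  r2: [   0    0    0    1    0    1    1]
  r3: [   0    0    0    0    1    0    0]
Fix exponent of σ at 1, P at 0, g at 0; solve each RREF row for its pivot's exponent:
  r0: exp(κ) + (1)·1 = 0 ⇒ exp(κ) = -1
  r1: exp(γ) + (0)·1 = 0 ⇒ exp(γ) = 0
  r2: exp(D) + (1)·1 = 0 ⇒ exp(D) = -1
  r3: exp(h) + (0)·1 = 0 ⇒ exp(h) = 0
Π_3 = κ^-1 · D^-1 · σ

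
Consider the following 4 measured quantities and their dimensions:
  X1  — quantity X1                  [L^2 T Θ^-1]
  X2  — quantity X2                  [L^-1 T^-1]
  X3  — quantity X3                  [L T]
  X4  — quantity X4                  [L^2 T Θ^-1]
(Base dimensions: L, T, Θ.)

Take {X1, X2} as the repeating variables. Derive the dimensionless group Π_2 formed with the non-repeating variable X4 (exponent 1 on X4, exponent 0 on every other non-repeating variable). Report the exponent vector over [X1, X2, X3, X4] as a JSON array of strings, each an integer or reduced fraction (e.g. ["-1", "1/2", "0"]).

Write exponents as rows L,T,Θ / cols X1,X2,X3,X4:
  L: [ 2 -1  1  2]
  T: [ 1 -1  1  1]
  Θ: [-1  0  0 -1]
Echelon form has 2 nonzero rows (pivots: X1,X2)
Repeat: X1,X2; free: X3,X4
RREF:
  r0: [   1    0    0    1]
  r1: [   0    1   -1    0]
  r2: [   0    0    0    0]
Fix exponent of X4 at 1, X3 at 0; solve each RREF row for its pivot's exponent:
  r0: exp(X1) + (1)·1 = 0 ⇒ exp(X1) = -1
  r1: exp(X2) + (0)·1 = 0 ⇒ exp(X2) = 0
Π_2 = X1^-1 · X4

["-1", "0", "0", "1"]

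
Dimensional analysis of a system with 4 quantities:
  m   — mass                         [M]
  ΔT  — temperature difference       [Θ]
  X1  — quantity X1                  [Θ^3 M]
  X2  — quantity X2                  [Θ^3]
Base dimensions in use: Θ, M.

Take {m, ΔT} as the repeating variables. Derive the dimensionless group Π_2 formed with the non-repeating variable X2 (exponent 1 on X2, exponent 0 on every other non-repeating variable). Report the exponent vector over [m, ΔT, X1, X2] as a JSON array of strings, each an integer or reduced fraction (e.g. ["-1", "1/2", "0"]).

Dimensional matrix (Θ×M by m×ΔT×X1×X2):
  Θ: [ 0  1  3  3]
  M: [ 1  0  1  0]
Echelon form has 2 nonzero rows (pivots: m,ΔT)
Repeat: m,ΔT; free: X1,X2
RREF:
  r0: [   1    0    1    0]
  r1: [   0    1    3    3]
Fix exponent of X2 at 1, X1 at 0; solve each RREF row for its pivot's exponent:
  r0: exp(m) + (0)·1 = 0 ⇒ exp(m) = 0
  r1: exp(ΔT) + (3)·1 = 0 ⇒ exp(ΔT) = -3
Π_2 = ΔT^-3 · X2

["0", "-3", "0", "1"]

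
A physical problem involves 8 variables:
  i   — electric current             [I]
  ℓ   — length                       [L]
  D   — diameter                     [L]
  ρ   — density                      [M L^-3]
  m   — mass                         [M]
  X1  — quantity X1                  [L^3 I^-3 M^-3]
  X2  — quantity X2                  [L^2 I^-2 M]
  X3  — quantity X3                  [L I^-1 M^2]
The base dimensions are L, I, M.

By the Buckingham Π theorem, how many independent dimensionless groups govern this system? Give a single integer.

Write exponents as rows L,I,M / cols i,ℓ,D,ρ,m,X1,X2,X3:
  L: [ 0  1  1 -3  0  3  2  1]
  I: [ 1  0  0  0  0 -3 -2 -1]
  M: [ 0  0  0  1  1 -3  1  2]
RREF → pivots at {i,ℓ,ρ} ⇒ r = 3
n=8, r=3 ⇒ 5 dimensionless groups

5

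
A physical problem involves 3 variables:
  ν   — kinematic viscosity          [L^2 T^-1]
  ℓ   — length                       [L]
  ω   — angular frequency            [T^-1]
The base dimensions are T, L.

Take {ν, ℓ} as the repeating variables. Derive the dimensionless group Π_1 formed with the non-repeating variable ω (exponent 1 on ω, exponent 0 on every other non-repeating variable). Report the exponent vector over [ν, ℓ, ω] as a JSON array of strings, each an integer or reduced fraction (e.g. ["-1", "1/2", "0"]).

Dimensional matrix (T×L by ν×ℓ×ω):
  T: [-1  0 -1]
  L: [ 2  1  0]
Row reduction gives pivot columns ν,ℓ; rank = 2
Pivot set = {ν,ℓ}, free = {ω}
RREF:
  r0: [   1    0    1]
  r1: [   0    1   -2]
Fix exponent of ω at 1; solve each RREF row for its pivot's exponent:
  r0: exp(ν) + (1)·1 = 0 ⇒ exp(ν) = -1
  r1: exp(ℓ) + (-2)·1 = 0 ⇒ exp(ℓ) = 2
Π_1 = ν^-1 · ℓ^2 · ω

["-1", "2", "1"]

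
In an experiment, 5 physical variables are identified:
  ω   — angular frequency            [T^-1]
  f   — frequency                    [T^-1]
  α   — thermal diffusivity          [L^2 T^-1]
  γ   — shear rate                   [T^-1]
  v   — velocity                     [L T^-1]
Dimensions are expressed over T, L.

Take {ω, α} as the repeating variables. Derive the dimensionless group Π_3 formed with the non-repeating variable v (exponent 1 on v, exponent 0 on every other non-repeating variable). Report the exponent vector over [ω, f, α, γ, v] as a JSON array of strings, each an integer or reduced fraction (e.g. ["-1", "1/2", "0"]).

Write exponents as rows T,L / cols ω,f,α,γ,v:
  T: [-1 -1 -1 -1 -1]
  L: [ 0  0  2  0  1]
Row reduction gives pivot columns ω,α; rank = 2
Repeat: ω,α; free: f,γ,v
RREF:
  r0: [   1    1    0    1  1/2]
  r1: [   0    0    1    0  1/2]
Fix exponent of v at 1, f at 0, γ at 0; solve each RREF row for its pivot's exponent:
  r0: exp(ω) + (1/2)·1 = 0 ⇒ exp(ω) = -1/2
  r1: exp(α) + (1/2)·1 = 0 ⇒ exp(α) = -1/2
Π_3 = ω^(-1/2) · α^(-1/2) · v

["-1/2", "0", "-1/2", "0", "1"]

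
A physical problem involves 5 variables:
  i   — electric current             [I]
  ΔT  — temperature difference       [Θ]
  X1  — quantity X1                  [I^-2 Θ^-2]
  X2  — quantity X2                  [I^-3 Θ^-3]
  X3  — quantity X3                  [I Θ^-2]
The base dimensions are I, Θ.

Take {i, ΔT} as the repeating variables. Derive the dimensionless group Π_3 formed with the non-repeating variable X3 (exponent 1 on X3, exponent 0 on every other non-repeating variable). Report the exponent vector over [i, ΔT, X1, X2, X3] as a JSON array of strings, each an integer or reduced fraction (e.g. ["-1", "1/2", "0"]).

Dimensional matrix (I×Θ by i×ΔT×X1×X2×X3):
  I: [ 1  0 -2 -3  1]
  Θ: [ 0  1 -2 -3 -2]
Row reduction gives pivot columns i,ΔT; rank = 2
Repeat: i,ΔT; free: X1,X2,X3
RREF:
  r0: [   1    0   -2   -3    1]
  r1: [   0    1   -2   -3   -2]
Fix exponent of X3 at 1, X1 at 0, X2 at 0; solve each RREF row for its pivot's exponent:
  r0: exp(i) + (1)·1 = 0 ⇒ exp(i) = -1
  r1: exp(ΔT) + (-2)·1 = 0 ⇒ exp(ΔT) = 2
Π_3 = i^-1 · ΔT^2 · X3

["-1", "2", "0", "0", "1"]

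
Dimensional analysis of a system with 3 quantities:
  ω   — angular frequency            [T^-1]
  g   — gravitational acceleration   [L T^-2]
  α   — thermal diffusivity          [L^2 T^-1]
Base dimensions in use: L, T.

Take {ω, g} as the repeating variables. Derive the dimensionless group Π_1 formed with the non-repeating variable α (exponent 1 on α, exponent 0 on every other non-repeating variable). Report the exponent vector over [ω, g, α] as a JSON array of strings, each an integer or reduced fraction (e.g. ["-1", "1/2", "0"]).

Exponent matrix [L,T] × [ω,g,α]:
  L: [ 0  1  2]
  T: [-1 -2 -1]
RREF → pivots at {ω,g} ⇒ r = 2
Pivot set = {ω,g}, free = {α}
RREF:
  r0: [   1    0   -3]
  r1: [   0    1    2]
Fix exponent of α at 1; solve each RREF row for its pivot's exponent:
  r0: exp(ω) + (-3)·1 = 0 ⇒ exp(ω) = 3
  r1: exp(g) + (2)·1 = 0 ⇒ exp(g) = -2
Π_1 = ω^3 · g^-2 · α

["3", "-2", "1"]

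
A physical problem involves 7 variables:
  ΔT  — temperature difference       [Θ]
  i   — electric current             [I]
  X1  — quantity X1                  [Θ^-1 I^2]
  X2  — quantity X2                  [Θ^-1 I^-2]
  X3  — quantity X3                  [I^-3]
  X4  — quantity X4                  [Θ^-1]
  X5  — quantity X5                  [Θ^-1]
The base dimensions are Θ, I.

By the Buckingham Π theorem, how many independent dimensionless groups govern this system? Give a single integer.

5

Exponent matrix [Θ,I] × [ΔT,i,X1,X2,X3,X4,X5]:
  Θ: [ 1  0 -1 -1  0 -1 -1]
  I: [ 0  1  2 -2 -3  0  0]
Row reduction gives pivot columns ΔT,i; rank = 2
n=7, r=2 ⇒ 5 dimensionless groups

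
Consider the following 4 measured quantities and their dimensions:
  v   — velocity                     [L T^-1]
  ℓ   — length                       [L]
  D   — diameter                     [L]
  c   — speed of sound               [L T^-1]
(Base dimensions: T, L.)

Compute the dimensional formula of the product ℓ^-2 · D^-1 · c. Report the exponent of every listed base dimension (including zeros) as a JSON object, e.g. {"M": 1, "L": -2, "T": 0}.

Write exponents as rows T,L / cols v,ℓ,D,c:
  T: [-1  0  0 -1]
  L: [ 1  1  1  1]
  [T]: (-2)·0+(-1)·0+(1)·-1 = -1
  [L]: (-2)·1+(-1)·1+(1)·1 = -2
⇒ T^-1 L^-2

{"T": -1, "L": -2}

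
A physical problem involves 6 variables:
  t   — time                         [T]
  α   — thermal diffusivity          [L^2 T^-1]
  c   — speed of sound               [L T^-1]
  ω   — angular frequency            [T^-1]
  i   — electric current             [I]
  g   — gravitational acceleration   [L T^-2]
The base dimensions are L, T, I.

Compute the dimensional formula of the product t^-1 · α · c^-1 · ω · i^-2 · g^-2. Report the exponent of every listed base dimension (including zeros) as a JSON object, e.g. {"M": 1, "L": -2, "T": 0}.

Write exponents as rows L,T,I / cols t,α,c,ω,i,g:
  L: [ 0  2  1  0  0  1]
  T: [ 1 -1 -1 -1  0 -2]
  I: [ 0  0  0  0  1  0]
  [L]: (-1)·0+(1)·2+(-1)·1+(1)·0+(-2)·0+(-2)·1 = -1
  [T]: (-1)·1+(1)·-1+(-1)·-1+(1)·-1+(-2)·0+(-2)·-2 = 2
  [I]: (-1)·0+(1)·0+(-1)·0+(1)·0+(-2)·1+(-2)·0 = -2
⇒ L^-1 T^2 I^-2

{"L": -1, "T": 2, "I": -2}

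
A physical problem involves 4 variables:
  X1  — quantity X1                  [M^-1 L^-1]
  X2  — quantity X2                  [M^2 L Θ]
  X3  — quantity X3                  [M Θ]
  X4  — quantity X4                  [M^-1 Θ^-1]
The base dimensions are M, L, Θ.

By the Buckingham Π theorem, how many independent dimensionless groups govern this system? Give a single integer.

2

Exponent matrix [M,L,Θ] × [X1,X2,X3,X4]:
  M: [-1  2  1 -1]
  L: [-1  1  0  0]
  Θ: [ 0  1  1 -1]
Row reduction gives pivot columns X1,X2; rank = 2
n=4, r=2 ⇒ 2 dimensionless groups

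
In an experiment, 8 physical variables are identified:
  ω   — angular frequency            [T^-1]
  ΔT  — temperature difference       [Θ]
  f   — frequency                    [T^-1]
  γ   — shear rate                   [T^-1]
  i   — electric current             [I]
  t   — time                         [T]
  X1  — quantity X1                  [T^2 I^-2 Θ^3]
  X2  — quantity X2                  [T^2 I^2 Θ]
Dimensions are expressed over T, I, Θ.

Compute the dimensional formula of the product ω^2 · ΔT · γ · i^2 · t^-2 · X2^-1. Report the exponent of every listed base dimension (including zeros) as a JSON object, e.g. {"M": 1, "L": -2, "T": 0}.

Write exponents as rows T,I,Θ / cols ω,ΔT,f,γ,i,t,X1,X2:
  T: [-1  0 -1 -1  0  1  2  2]
  I: [ 0  0  0  0  1  0 -2  2]
  Θ: [ 0  1  0  0  0  0  3  1]
  [T]: (2)·-1+(1)·0+(1)·-1+(2)·0+(-2)·1+(-1)·2 = -7
  [I]: (2)·0+(1)·0+(1)·0+(2)·1+(-2)·0+(-1)·2 = 0
  [Θ]: (2)·0+(1)·1+(1)·0+(2)·0+(-2)·0+(-1)·1 = 0
⇒ T^-7

{"T": -7, "I": 0, "Θ": 0}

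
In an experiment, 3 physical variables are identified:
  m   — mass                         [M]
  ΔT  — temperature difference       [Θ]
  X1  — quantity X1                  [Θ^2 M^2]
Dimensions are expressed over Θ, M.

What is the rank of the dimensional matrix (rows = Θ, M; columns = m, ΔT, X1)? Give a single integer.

2

Exponent matrix [Θ,M] × [m,ΔT,X1]:
  Θ: [ 0  1  2]
  M: [ 1  0  2]
Echelon form has 2 nonzero rows (pivots: m,ΔT)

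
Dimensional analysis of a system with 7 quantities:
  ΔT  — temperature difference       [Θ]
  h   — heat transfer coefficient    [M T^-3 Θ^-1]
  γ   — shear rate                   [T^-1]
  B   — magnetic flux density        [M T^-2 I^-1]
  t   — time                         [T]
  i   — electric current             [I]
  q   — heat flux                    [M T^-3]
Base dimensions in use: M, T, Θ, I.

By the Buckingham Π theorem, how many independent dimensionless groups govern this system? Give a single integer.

Write exponents as rows M,T,Θ,I / cols ΔT,h,γ,B,t,i,q:
  M: [ 0  1  0  1  0  0  1]
  T: [ 0 -3 -1 -2  1  0 -3]
  Θ: [ 1 -1  0  0  0  0  0]
  I: [ 0  0  0 -1  0  1  0]
RREF → pivots at {ΔT,h,γ,B} ⇒ r = 4
7 vars − rank 4 = 3 Π groups

3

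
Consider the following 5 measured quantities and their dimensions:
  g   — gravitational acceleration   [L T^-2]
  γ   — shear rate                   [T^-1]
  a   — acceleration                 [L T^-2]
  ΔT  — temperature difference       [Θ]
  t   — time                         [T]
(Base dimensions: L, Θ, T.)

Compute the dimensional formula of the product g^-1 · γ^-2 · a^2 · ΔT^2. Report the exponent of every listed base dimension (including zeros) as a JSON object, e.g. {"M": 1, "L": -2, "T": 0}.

Exponent matrix [L,Θ,T] × [g,γ,a,ΔT,t]:
  L: [ 1  0  1  0  0]
  Θ: [ 0  0  0  1  0]
  T: [-2 -1 -2  0  1]
  [L]: (-1)·1+(-2)·0+(2)·1+(2)·0 = 1
  [Θ]: (-1)·0+(-2)·0+(2)·0+(2)·1 = 2
  [T]: (-1)·-2+(-2)·-1+(2)·-2+(2)·0 = 0
⇒ L Θ^2

{"L": 1, "Θ": 2, "T": 0}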